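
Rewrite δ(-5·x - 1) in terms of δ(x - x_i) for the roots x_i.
\frac{\delta(x + 1/5)}{5}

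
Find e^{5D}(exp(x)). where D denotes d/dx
e^{x + 5}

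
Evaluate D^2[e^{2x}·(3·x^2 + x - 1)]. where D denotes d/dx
\left(12 x^{2} + 28 x + 6\right) e^{2 x}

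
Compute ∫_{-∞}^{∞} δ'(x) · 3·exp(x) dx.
-3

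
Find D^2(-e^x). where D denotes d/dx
- e^{x}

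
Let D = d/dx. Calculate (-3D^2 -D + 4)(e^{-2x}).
- 6 e^{- 2 x}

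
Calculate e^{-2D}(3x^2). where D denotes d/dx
3 x^{2} - 12 x + 12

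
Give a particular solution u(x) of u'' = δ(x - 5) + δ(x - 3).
\frac{|x - 5|}{2} + \frac{|x - 3|}{2}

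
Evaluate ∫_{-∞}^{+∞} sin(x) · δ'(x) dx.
-1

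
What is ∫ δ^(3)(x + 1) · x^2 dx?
0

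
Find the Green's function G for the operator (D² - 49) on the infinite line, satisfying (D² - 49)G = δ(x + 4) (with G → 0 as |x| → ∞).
-\frac{e^{-7|x + 4|}}{14}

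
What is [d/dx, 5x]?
5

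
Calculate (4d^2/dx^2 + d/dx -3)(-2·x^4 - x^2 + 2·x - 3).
6 x^{4} - 8 x^{3} - 93 x^{2} - 8 x + 3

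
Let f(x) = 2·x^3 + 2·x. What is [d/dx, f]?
6 x^{2} + 2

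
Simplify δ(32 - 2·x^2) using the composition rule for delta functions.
\frac{\delta(x - 4) + \delta(x + 4)}{16}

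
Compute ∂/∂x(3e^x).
3 e^{x}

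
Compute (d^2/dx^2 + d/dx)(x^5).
5 x^{3} \left(x + 4\right)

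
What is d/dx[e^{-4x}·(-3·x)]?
3 \left(4 x - 1\right) e^{- 4 x}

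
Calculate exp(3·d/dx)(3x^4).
3 x^{4} + 36 x^{3} + 162 x^{2} + 324 x + 243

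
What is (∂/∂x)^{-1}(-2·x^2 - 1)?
- \frac{2 x^{3}}{3} - x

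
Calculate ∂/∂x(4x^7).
28 x^{6}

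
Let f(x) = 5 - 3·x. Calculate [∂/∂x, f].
-3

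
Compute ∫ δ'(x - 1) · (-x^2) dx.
2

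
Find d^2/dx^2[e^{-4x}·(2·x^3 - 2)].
4 \left(8 x^{3} - 12 x^{2} + 3 x - 8\right) e^{- 4 x}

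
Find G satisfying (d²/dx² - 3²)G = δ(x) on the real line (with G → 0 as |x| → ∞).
-\frac{e^{-3|x|}}{6}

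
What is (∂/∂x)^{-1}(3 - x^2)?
- \frac{x^{3}}{3} + 3 x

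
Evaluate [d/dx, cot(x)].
- \frac{1}{\sin^{2}{\left(x \right)}}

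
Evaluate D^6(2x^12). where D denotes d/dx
1330560 x^{6}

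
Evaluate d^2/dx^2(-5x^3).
- 30 x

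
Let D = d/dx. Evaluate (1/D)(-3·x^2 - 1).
- x^{3} - x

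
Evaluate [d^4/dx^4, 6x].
24\frac{d^{3}}{dx^{3}}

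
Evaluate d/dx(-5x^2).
- 10 x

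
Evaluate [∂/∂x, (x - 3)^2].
2 x - 6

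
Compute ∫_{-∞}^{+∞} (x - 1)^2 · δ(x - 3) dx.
4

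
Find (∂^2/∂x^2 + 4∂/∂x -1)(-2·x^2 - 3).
2 x^{2} - 16 x - 1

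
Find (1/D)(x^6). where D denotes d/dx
\frac{x^{7}}{7}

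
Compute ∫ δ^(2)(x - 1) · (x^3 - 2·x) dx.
6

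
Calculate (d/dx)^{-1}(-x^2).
- \frac{x^{3}}{3}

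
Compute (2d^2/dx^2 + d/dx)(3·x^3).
9 x \left(x + 4\right)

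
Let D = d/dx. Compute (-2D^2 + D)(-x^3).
3 x \left(4 - x\right)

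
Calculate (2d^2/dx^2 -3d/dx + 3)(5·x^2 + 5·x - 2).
15 x^{2} - 15 x - 1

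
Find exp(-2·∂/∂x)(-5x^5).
- 5 x^{5} + 50 x^{4} - 200 x^{3} + 400 x^{2} - 400 x + 160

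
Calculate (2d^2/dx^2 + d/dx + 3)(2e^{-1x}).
8 e^{- x}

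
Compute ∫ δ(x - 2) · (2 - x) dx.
0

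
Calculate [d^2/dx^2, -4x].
-8\frac{d}{dx}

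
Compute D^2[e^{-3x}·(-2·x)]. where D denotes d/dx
6 \left(2 - 3 x\right) e^{- 3 x}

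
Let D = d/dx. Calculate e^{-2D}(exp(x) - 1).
e^{x - 2} - 1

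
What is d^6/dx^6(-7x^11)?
- 2328480 x^{5}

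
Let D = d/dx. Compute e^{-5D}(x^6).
x^{6} - 30 x^{5} + 375 x^{4} - 2500 x^{3} + 9375 x^{2} - 18750 x + 15625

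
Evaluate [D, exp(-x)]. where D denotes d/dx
- e^{- x}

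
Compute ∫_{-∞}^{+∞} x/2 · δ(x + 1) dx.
- \frac{1}{2}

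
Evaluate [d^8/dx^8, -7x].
-56\frac{d^{7}}{dx^{7}}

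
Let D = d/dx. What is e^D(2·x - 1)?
2 x + 1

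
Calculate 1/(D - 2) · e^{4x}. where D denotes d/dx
\frac{e^{4 x}}{2}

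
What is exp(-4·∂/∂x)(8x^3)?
8 x^{3} - 96 x^{2} + 384 x - 512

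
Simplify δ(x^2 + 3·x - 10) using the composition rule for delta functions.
\frac{\delta(x + 5) + \delta(x - 2)}{7}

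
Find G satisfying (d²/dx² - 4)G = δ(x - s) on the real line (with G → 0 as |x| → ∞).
-\frac{e^{-2|x-s|}}{4}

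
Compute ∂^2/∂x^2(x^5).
20 x^{3}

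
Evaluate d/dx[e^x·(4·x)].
4 \left(x + 1\right) e^{x}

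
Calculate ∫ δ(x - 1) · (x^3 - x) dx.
0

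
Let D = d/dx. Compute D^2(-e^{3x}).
- 9 e^{3 x}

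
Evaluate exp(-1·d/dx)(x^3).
x^{3} - 3 x^{2} + 3 x - 1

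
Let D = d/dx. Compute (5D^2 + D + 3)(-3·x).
- 9 x - 3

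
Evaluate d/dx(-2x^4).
- 8 x^{3}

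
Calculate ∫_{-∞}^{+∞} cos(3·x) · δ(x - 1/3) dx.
\cos{\left(1 \right)}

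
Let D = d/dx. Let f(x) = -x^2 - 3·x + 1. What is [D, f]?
- 2 x - 3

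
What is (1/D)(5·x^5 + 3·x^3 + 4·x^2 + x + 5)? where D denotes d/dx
\frac{5 x^{6}}{6} + \frac{3 x^{4}}{4} + \frac{4 x^{3}}{3} + \frac{x^{2}}{2} + 5 x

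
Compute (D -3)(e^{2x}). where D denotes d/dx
- e^{2 x}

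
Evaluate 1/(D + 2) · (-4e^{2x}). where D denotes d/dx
- e^{2 x}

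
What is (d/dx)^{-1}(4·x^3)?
x^{4}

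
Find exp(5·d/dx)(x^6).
x^{6} + 30 x^{5} + 375 x^{4} + 2500 x^{3} + 9375 x^{2} + 18750 x + 15625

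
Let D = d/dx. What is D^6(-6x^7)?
- 30240 x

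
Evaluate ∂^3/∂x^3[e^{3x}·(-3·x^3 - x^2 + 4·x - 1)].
\left(- 81 x^{3} - 270 x^{2} - 108 x + 45\right) e^{3 x}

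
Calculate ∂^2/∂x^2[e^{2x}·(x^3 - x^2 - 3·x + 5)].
\left(4 x^{3} + 8 x^{2} - 14 x + 6\right) e^{2 x}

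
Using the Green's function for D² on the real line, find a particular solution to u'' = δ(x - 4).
\frac{|x - 4|}{2}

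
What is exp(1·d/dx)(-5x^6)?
- 5 x^{6} - 30 x^{5} - 75 x^{4} - 100 x^{3} - 75 x^{2} - 30 x - 5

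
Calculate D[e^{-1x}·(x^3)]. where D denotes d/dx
x^{2} \left(3 - x\right) e^{- x}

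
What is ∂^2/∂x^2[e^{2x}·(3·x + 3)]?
12 \left(x + 2\right) e^{2 x}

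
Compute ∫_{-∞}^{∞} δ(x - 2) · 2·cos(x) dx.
2 \cos{\left(2 \right)}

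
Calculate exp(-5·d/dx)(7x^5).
7 x^{5} - 175 x^{4} + 1750 x^{3} - 8750 x^{2} + 21875 x - 21875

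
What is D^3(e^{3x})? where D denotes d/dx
27 e^{3 x}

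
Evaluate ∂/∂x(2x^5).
10 x^{4}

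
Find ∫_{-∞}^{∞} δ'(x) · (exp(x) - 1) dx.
-1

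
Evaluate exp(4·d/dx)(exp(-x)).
e^{- x - 4}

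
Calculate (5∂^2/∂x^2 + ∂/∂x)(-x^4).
4 x^{2} \left(- x - 15\right)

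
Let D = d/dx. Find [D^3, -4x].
-12D^{2}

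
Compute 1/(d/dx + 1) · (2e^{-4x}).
- \frac{2 e^{- 4 x}}{3}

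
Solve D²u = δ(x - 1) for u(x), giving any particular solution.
\frac{|x - 1|}{2}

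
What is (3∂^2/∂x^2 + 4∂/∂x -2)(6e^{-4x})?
180 e^{- 4 x}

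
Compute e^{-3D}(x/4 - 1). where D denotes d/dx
\frac{x}{4} - \frac{7}{4}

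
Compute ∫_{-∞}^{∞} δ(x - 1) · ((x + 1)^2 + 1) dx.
5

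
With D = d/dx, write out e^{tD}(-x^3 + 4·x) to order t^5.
- t^{3} - 3 t^{2} x - t \left(3 x^{2} - 4\right) - x^{3} + 4 x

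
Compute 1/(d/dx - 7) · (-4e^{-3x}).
\frac{2 e^{- 3 x}}{5}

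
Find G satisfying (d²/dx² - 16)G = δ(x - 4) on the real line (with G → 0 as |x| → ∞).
-\frac{e^{-4|x - 4|}}{8}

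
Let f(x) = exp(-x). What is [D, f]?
- e^{- x}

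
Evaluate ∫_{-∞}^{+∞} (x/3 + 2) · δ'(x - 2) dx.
- \frac{1}{3}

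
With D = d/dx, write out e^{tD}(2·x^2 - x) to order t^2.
2 t^{2} + t \left(4 x - 1\right) + 2 x^{2} - x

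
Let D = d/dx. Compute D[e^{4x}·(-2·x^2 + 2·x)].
\left(- 8 x^{2} + 4 x + 2\right) e^{4 x}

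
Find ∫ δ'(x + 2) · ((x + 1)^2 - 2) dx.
2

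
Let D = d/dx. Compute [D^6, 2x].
12D^{5}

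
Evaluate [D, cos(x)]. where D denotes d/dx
- \sin{\left(x \right)}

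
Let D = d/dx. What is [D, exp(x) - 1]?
e^{x}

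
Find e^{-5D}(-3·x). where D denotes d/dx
15 - 3 x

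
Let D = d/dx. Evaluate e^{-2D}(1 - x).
3 - x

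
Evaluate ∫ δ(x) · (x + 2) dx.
2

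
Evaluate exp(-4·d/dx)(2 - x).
6 - x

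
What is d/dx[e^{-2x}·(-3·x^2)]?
6 x \left(x - 1\right) e^{- 2 x}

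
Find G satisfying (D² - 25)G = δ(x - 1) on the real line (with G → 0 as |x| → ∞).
-\frac{e^{-5|x - 1|}}{10}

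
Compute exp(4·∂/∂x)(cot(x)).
\cot{\left(x + 4 \right)}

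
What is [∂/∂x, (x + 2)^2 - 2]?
2 x + 4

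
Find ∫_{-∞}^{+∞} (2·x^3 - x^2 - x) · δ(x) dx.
0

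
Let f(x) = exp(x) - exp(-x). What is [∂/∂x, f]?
2 \cosh{\left(x \right)}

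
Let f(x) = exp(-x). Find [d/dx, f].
- e^{- x}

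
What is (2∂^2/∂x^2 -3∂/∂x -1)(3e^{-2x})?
39 e^{- 2 x}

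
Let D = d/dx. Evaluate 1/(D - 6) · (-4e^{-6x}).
\frac{e^{- 6 x}}{3}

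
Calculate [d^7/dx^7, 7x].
49\frac{d^{6}}{dx^{6}}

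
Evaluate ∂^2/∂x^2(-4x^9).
- 288 x^{7}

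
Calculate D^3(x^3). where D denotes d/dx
6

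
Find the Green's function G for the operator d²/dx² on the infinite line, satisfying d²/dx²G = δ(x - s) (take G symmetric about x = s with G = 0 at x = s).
\frac{|x - s|}{2}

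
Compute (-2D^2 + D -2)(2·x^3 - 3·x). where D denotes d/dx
- 4 x^{3} + 6 x^{2} - 18 x - 3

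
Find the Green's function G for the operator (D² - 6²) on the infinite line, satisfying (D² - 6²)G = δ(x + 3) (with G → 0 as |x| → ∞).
-\frac{e^{-6|x + 3|}}{12}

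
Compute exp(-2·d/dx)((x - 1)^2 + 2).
x^{2} - 6 x + 11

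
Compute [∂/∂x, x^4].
4 x^{3}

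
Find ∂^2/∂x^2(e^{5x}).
25 e^{5 x}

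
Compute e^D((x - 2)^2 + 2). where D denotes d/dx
x^{2} - 2 x + 3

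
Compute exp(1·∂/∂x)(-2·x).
- 2 x - 2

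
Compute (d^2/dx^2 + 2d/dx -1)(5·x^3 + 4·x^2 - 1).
- 5 x^{3} + 26 x^{2} + 46 x + 9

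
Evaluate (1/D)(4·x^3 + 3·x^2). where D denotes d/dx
x^{4} + x^{3}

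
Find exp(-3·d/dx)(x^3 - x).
x^{3} - 9 x^{2} + 26 x - 24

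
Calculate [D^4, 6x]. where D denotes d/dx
24D^{3}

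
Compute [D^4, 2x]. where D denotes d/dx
8D^{3}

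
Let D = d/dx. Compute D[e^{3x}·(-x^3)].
3 x^{2} \left(- x - 1\right) e^{3 x}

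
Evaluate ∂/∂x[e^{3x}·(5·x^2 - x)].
\left(15 x^{2} + 7 x - 1\right) e^{3 x}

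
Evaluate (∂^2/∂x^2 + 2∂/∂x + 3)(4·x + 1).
12 x + 11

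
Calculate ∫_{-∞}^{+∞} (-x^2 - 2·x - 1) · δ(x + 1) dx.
0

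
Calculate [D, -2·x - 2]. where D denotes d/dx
-2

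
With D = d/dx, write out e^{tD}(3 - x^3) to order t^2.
- 3 t^{2} x - 3 t x^{2} - x^{3} + 3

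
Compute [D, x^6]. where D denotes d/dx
6 x^{5}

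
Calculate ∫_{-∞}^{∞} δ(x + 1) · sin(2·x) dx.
- \sin{\left(2 \right)}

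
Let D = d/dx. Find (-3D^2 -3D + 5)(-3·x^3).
3 x \left(- 5 x^{2} + 9 x + 18\right)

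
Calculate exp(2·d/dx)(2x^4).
2 x^{4} + 16 x^{3} + 48 x^{2} + 64 x + 32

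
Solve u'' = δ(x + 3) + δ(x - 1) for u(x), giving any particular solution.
\frac{|x + 3|}{2} + \frac{|x - 1|}{2}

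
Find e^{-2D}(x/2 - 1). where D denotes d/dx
\frac{x}{2} - 2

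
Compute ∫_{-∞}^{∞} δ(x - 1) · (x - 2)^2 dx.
1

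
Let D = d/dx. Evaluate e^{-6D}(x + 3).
x - 3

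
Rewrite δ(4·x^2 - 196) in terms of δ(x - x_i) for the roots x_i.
\frac{\delta(x - 7) + \delta(x + 7)}{56}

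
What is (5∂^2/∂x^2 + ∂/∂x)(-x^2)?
- 2 x - 10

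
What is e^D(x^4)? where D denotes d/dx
x^{4} + 4 x^{3} + 6 x^{2} + 4 x + 1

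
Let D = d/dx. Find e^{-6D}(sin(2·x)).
\sin{\left(2 x - 12 \right)}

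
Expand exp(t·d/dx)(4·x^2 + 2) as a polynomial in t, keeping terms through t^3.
4 t^{2} + 8 t x + 4 x^{2} + 2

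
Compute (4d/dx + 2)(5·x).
10 x + 20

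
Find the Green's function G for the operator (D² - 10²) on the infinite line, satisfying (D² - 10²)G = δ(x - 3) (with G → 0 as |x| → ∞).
-\frac{e^{-10|x - 3|}}{20}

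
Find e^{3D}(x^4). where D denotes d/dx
x^{4} + 12 x^{3} + 54 x^{2} + 108 x + 81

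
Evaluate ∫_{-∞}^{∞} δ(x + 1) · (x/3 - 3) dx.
- \frac{10}{3}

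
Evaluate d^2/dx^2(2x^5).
40 x^{3}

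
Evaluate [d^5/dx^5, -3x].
-15\frac{d^{4}}{dx^{4}}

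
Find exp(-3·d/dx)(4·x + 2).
4 x - 10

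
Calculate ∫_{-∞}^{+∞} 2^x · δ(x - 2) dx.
4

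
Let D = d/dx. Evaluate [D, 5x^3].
15 x^{2}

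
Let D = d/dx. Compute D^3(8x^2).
0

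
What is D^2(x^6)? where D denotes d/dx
30 x^{4}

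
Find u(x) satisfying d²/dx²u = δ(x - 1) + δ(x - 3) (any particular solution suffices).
\frac{|x - 1|}{2} + \frac{|x - 3|}{2}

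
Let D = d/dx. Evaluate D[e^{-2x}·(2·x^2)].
4 x \left(1 - x\right) e^{- 2 x}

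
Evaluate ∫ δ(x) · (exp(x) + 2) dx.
3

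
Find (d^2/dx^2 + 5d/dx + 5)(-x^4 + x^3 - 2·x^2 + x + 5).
- 5 x^{4} - 15 x^{3} - 7 x^{2} - 9 x + 26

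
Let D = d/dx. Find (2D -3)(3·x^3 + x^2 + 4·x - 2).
- 9 x^{3} + 15 x^{2} - 8 x + 14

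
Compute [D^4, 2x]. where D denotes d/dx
8D^{3}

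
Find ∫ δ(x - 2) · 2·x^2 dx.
8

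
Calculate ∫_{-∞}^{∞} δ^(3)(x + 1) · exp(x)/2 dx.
- \frac{1}{2 e}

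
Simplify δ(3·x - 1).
\frac{\delta(x - 1/3)}{3}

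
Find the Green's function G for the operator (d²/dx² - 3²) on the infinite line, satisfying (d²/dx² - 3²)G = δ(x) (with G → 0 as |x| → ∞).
-\frac{e^{-3|x|}}{6}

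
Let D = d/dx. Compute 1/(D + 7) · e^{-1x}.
\frac{e^{- x}}{6}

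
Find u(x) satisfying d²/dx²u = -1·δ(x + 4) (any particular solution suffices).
-\frac{|x + 4|}{2}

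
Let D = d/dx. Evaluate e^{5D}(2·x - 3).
2 x + 7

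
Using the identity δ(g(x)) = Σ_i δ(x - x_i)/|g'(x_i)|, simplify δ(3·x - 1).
\frac{\delta(x - 1/3)}{3}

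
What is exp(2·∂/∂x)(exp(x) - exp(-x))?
2 \sinh{\left(x + 2 \right)}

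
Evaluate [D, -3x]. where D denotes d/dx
-3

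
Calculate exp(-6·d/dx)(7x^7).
7 x^{7} - 294 x^{6} + 5292 x^{5} - 52920 x^{4} + 317520 x^{3} - 1143072 x^{2} + 2286144 x - 1959552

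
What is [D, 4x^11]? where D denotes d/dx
44 x^{10}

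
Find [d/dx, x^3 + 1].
3 x^{2}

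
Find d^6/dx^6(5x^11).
1663200 x^{5}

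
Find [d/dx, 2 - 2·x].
-2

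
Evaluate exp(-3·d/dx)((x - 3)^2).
x^{2} - 12 x + 36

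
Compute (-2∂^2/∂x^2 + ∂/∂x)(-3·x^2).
12 - 6 x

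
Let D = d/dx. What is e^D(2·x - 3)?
2 x - 1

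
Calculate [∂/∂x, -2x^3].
- 6 x^{2}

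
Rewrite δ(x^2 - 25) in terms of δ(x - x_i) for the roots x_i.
\frac{\delta(x + 5) + \delta(x - 5)}{10}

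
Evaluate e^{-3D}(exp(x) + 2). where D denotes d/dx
e^{x - 3} + 2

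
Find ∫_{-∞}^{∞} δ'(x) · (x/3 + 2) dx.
- \frac{1}{3}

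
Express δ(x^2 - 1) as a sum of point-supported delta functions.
\frac{\delta(x - 1) + \delta(x + 1)}{2}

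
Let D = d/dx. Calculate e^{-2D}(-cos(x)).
- \cos{\left(x - 2 \right)}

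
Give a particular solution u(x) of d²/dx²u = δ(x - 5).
\frac{|x - 5|}{2}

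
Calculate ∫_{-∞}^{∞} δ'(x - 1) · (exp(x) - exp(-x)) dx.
- 2 \cosh{\left(1 \right)}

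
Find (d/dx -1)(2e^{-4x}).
- 10 e^{- 4 x}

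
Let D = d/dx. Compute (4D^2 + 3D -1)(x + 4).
- x - 1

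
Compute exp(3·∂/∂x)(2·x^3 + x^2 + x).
2 x^{3} + 19 x^{2} + 61 x + 66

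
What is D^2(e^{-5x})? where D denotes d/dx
25 e^{- 5 x}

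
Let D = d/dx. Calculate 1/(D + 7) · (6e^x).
\frac{3 e^{x}}{4}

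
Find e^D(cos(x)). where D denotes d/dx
\cos{\left(x + 1 \right)}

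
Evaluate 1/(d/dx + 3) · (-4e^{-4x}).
4 e^{- 4 x}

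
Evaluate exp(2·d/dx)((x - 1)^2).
x^{2} + 2 x + 1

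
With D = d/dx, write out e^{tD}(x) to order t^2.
t + x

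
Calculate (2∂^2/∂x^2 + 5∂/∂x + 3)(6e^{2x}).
126 e^{2 x}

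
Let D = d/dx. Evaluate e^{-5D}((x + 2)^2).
x^{2} - 6 x + 9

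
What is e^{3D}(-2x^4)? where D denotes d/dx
- 2 x^{4} - 24 x^{3} - 108 x^{2} - 216 x - 162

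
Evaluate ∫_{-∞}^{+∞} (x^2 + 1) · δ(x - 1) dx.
2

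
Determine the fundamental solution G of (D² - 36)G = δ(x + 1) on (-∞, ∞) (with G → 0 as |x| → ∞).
-\frac{e^{-6|x + 1|}}{12}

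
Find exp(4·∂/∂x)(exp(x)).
e^{x + 4}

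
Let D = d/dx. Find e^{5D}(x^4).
x^{4} + 20 x^{3} + 150 x^{2} + 500 x + 625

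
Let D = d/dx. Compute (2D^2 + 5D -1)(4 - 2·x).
2 x - 14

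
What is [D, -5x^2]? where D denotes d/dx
- 10 x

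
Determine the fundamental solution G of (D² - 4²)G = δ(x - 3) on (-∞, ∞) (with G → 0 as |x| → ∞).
-\frac{e^{-4|x - 3|}}{8}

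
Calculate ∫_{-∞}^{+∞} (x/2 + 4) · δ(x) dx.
4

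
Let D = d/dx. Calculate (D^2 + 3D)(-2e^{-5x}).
- 20 e^{- 5 x}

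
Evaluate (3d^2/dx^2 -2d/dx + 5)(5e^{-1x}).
50 e^{- x}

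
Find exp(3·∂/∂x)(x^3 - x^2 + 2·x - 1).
x^{3} + 8 x^{2} + 23 x + 23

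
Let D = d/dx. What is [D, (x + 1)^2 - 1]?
2 x + 2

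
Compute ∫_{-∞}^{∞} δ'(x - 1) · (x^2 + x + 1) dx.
-3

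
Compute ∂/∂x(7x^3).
21 x^{2}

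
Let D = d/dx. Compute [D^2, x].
2D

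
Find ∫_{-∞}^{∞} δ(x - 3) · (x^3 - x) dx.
24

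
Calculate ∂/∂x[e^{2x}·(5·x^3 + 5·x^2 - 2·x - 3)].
\left(10 x^{3} + 25 x^{2} + 6 x - 8\right) e^{2 x}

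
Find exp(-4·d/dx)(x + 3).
x - 1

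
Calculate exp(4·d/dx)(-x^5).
- x^{5} - 20 x^{4} - 160 x^{3} - 640 x^{2} - 1280 x - 1024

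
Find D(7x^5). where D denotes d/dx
35 x^{4}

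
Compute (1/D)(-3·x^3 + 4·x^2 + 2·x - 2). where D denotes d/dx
- \frac{3 x^{4}}{4} + \frac{4 x^{3}}{3} + x^{2} - 2 x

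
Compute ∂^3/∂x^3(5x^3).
30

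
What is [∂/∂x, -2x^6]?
- 12 x^{5}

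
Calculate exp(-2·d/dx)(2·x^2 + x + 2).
2 x^{2} - 7 x + 8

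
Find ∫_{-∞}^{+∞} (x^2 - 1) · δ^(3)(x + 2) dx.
0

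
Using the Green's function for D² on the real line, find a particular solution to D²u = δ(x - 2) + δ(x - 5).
\frac{|x - 2|}{2} + \frac{|x - 5|}{2}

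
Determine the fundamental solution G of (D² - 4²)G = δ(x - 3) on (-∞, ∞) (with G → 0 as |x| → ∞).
-\frac{e^{-4|x - 3|}}{8}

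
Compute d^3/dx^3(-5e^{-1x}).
5 e^{- x}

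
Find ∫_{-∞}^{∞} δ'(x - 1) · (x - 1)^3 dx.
0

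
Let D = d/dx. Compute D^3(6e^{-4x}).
- 384 e^{- 4 x}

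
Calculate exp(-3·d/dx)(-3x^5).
- 3 x^{5} + 45 x^{4} - 270 x^{3} + 810 x^{2} - 1215 x + 729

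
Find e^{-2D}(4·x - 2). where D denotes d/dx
4 x - 10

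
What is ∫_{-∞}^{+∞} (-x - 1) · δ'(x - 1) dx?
1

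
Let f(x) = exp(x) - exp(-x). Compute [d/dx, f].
2 \cosh{\left(x \right)}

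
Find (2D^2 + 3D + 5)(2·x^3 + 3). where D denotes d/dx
10 x^{3} + 18 x^{2} + 24 x + 15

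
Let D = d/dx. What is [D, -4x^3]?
- 12 x^{2}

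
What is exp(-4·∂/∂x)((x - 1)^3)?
x^{3} - 15 x^{2} + 75 x - 125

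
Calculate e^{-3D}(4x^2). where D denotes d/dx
4 x^{2} - 24 x + 36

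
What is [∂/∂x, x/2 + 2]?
\frac{1}{2}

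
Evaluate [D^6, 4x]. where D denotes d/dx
24D^{5}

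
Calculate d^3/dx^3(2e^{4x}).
128 e^{4 x}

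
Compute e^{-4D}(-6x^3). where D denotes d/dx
- 6 x^{3} + 72 x^{2} - 288 x + 384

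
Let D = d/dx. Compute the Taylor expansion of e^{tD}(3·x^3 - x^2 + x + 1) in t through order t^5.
3 t^{3} + t^{2} \left(9 x - 1\right) + t \left(9 x^{2} - 2 x + 1\right) + 3 x^{3} - x^{2} + x + 1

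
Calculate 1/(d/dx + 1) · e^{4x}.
\frac{e^{4 x}}{5}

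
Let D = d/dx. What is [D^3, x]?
3D^{2}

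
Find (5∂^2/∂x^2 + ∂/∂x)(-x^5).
5 x^{3} \left(- x - 20\right)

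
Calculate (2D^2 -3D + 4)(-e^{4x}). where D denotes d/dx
- 24 e^{4 x}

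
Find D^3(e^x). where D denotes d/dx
e^{x}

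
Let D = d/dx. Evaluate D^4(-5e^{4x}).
- 1280 e^{4 x}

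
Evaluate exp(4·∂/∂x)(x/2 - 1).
\frac{x}{2} + 1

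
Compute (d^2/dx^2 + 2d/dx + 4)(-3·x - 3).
- 12 x - 18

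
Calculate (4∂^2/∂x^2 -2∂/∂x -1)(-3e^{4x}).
- 165 e^{4 x}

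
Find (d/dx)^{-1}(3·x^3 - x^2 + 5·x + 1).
\frac{3 x^{4}}{4} - \frac{x^{3}}{3} + \frac{5 x^{2}}{2} + x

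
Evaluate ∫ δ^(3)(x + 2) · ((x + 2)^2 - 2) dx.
0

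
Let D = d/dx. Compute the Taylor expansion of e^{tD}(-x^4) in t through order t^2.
x^{2} \left(- 6 t^{2} - 4 t x - x^{2}\right)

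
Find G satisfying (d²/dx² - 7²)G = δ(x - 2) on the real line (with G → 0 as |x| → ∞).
-\frac{e^{-7|x - 2|}}{14}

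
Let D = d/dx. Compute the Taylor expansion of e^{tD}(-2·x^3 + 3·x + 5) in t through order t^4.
- 2 t^{3} - 6 t^{2} x - 3 t \left(2 x^{2} - 1\right) - 2 x^{3} + 3 x + 5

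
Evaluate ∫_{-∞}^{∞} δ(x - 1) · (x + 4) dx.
5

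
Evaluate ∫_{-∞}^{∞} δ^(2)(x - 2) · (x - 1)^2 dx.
2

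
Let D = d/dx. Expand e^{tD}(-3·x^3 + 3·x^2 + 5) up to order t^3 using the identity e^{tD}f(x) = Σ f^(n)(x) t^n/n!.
- 3 t^{3} - t^{2} \left(9 x - 3\right) - 3 t x \left(3 x - 2\right) - 3 x^{3} + 3 x^{2} + 5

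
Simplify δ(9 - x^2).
\frac{\delta(x - 3) + \delta(x + 3)}{6}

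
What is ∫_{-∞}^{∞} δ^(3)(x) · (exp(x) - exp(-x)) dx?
-2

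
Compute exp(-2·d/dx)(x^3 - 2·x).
x^{3} - 6 x^{2} + 10 x - 4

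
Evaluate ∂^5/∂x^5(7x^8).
47040 x^{3}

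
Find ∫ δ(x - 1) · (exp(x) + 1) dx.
1 + e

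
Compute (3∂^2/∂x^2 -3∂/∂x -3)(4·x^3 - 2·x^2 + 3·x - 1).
- 12 x^{3} - 30 x^{2} + 75 x - 18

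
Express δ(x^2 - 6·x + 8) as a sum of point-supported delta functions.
\frac{\delta(x - 2) + \delta(x - 4)}{2}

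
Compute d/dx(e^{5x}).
5 e^{5 x}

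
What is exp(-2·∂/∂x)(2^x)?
2^{x - 2}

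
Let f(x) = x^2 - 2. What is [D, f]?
2 x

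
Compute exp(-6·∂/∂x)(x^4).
x^{4} - 24 x^{3} + 216 x^{2} - 864 x + 1296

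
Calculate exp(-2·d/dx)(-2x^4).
- 2 x^{4} + 16 x^{3} - 48 x^{2} + 64 x - 32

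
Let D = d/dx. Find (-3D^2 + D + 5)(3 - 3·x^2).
- 15 x^{2} - 6 x + 33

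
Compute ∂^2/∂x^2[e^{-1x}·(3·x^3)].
3 x \left(x^{2} - 6 x + 6\right) e^{- x}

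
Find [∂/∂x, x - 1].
1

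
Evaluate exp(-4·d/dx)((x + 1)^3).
x^{3} - 9 x^{2} + 27 x - 27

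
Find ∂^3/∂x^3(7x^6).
840 x^{3}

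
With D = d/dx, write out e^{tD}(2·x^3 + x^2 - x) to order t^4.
2 t^{3} + t^{2} \left(6 x + 1\right) + t \left(6 x^{2} + 2 x - 1\right) + 2 x^{3} + x^{2} - x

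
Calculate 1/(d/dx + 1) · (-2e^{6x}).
- \frac{2 e^{6 x}}{7}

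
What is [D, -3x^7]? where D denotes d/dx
- 21 x^{6}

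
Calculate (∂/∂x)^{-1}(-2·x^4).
- \frac{2 x^{5}}{5}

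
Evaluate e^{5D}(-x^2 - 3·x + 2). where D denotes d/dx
- x^{2} - 13 x - 38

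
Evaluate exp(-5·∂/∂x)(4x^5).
4 x^{5} - 100 x^{4} + 1000 x^{3} - 5000 x^{2} + 12500 x - 12500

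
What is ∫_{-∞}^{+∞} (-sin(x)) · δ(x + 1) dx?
\sin{\left(1 \right)}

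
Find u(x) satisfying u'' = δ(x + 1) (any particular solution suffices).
\frac{|x + 1|}{2}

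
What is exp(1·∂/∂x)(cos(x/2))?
\cos{\left(\frac{x}{2} + \frac{1}{2} \right)}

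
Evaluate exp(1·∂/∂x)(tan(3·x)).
\tan{\left(3 x + 3 \right)}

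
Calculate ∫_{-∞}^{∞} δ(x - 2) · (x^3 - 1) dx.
7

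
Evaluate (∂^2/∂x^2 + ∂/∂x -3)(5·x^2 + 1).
- 15 x^{2} + 10 x + 7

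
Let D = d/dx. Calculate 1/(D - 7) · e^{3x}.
- \frac{e^{3 x}}{4}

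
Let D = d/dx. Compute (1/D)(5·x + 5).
\frac{5 x^{2}}{2} + 5 x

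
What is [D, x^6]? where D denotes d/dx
6 x^{5}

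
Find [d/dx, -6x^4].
- 24 x^{3}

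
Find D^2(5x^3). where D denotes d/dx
30 x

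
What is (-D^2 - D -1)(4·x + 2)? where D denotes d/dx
- 4 x - 6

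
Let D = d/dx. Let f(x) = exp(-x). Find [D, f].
- e^{- x}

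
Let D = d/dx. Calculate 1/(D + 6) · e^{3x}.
\frac{e^{3 x}}{9}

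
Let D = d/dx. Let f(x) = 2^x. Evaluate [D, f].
2^{x} \log{\left(2 \right)}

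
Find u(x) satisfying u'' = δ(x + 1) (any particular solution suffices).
\frac{|x + 1|}{2}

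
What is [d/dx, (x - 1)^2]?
2 x - 2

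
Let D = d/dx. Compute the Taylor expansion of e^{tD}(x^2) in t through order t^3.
t^{2} + 2 t x + x^{2}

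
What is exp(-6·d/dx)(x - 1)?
x - 7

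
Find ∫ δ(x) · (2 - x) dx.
2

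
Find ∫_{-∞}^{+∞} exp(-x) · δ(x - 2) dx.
e^{-2}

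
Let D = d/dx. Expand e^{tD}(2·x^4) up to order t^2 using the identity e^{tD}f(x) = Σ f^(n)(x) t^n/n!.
2 x^{2} \left(6 t^{2} + 4 t x + x^{2}\right)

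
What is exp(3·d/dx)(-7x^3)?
- 7 x^{3} - 63 x^{2} - 189 x - 189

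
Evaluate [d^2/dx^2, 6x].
12\frac{d}{dx}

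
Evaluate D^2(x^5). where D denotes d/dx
20 x^{3}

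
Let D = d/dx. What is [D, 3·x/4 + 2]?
\frac{3}{4}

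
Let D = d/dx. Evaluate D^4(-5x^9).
- 15120 x^{5}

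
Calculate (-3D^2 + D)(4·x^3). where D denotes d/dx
12 x \left(x - 6\right)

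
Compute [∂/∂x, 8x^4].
32 x^{3}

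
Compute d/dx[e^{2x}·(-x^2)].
2 x \left(- x - 1\right) e^{2 x}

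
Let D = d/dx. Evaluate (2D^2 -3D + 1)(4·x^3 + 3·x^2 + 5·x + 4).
4 x^{3} - 33 x^{2} + 35 x + 1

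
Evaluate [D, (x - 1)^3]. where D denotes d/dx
3 \left(x - 1\right)^{2}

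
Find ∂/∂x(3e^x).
3 e^{x}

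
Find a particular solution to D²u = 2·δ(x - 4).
|x - 4|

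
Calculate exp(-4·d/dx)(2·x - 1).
2 x - 9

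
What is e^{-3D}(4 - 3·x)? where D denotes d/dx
13 - 3 x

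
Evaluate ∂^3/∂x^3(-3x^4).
- 72 x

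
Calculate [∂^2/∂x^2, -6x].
-12\frac{d}{dx}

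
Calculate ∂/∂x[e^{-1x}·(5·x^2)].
5 x \left(2 - x\right) e^{- x}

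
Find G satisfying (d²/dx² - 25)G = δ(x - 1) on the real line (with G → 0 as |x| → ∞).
-\frac{e^{-5|x - 1|}}{10}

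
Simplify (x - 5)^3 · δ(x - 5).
0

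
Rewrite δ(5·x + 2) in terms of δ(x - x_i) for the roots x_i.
\frac{\delta(x + 2/5)}{5}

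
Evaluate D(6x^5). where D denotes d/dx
30 x^{4}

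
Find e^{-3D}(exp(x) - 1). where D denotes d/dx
e^{x - 3} - 1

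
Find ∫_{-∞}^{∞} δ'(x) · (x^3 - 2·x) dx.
2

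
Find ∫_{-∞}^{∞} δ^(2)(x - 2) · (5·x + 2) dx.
0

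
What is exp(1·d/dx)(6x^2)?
6 x^{2} + 12 x + 6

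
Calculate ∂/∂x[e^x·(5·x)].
5 \left(x + 1\right) e^{x}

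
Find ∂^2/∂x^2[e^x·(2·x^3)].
2 x \left(x^{2} + 6 x + 6\right) e^{x}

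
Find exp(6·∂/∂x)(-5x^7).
- 5 x^{7} - 210 x^{6} - 3780 x^{5} - 37800 x^{4} - 226800 x^{3} - 816480 x^{2} - 1632960 x - 1399680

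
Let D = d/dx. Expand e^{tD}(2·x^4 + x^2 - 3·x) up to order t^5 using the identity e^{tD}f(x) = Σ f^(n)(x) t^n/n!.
2 t^{4} + 8 t^{3} x + t^{2} \left(12 x^{2} + 1\right) + t \left(8 x^{3} + 2 x - 3\right) + 2 x^{4} + x^{2} - 3 x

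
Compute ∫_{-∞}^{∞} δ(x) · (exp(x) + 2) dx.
3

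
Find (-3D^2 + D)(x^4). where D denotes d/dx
4 x^{2} \left(x - 9\right)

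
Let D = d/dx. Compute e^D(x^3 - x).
x \left(x^{2} + 3 x + 2\right)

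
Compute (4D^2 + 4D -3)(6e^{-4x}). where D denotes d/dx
270 e^{- 4 x}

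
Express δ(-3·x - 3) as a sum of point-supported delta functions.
\frac{\delta(x + 1)}{3}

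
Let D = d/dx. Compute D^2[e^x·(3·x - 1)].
\left(3 x + 5\right) e^{x}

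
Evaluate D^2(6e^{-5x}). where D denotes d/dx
150 e^{- 5 x}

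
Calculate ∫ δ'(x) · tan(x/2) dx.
- \frac{1}{2}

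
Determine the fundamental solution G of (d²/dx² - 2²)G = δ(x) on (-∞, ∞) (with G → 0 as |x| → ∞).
-\frac{e^{-2|x|}}{4}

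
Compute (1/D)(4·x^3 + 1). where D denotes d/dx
x^{4} + x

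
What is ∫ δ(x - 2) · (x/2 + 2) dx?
3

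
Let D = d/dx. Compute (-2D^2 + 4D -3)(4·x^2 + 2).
- 12 x^{2} + 32 x - 22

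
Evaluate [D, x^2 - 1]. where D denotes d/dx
2 x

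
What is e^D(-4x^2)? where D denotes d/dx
- 4 x^{2} - 8 x - 4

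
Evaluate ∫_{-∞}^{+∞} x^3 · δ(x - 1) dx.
1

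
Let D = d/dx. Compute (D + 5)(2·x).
10 x + 2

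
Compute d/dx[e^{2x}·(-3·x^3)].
x^{2} \left(- 6 x - 9\right) e^{2 x}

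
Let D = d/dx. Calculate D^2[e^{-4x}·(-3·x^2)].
6 \left(- 8 x^{2} + 8 x - 1\right) e^{- 4 x}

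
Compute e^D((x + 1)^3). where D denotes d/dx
x^{3} + 6 x^{2} + 12 x + 8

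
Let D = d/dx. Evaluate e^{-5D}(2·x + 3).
2 x - 7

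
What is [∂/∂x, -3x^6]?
- 18 x^{5}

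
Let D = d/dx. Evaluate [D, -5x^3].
- 15 x^{2}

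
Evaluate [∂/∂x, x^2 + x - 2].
2 x + 1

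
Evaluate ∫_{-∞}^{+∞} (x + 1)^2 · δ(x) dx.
1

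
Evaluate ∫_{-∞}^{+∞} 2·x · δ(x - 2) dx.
4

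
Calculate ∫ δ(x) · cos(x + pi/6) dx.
\frac{\sqrt{3}}{2}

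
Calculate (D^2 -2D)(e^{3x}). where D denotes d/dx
3 e^{3 x}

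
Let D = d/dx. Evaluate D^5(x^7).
2520 x^{2}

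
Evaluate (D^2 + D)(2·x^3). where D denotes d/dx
6 x \left(x + 2\right)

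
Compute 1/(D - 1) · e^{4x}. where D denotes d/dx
\frac{e^{4 x}}{3}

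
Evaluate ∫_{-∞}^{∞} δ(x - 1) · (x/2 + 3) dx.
\frac{7}{2}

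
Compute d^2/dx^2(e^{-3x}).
9 e^{- 3 x}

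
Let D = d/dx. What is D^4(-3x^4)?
-72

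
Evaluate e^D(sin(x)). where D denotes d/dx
\sin{\left(x + 1 \right)}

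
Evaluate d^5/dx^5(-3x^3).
0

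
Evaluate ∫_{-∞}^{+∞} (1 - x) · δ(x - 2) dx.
-1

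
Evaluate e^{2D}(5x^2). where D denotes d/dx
5 x^{2} + 20 x + 20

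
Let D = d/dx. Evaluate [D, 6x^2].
12 x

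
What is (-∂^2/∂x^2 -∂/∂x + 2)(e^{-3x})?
- 4 e^{- 3 x}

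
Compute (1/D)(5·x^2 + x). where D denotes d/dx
\frac{5 x^{3}}{3} + \frac{x^{2}}{2}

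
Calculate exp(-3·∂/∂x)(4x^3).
4 x^{3} - 36 x^{2} + 108 x - 108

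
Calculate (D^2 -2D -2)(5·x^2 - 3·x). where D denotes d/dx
- 10 x^{2} - 14 x + 16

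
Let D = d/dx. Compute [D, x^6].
6 x^{5}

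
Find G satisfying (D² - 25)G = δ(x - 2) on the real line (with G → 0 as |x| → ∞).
-\frac{e^{-5|x - 2|}}{10}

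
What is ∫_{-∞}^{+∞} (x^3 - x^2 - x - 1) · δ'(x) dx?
1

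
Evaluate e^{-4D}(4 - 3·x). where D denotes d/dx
16 - 3 x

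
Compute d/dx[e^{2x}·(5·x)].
\left(10 x + 5\right) e^{2 x}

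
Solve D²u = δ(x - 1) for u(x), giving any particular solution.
\frac{|x - 1|}{2}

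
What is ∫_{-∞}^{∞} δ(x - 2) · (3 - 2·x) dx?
-1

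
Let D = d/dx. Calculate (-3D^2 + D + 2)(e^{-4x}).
- 50 e^{- 4 x}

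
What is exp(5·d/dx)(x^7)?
x^{7} + 35 x^{6} + 525 x^{5} + 4375 x^{4} + 21875 x^{3} + 65625 x^{2} + 109375 x + 78125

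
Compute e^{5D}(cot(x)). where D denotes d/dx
\cot{\left(x + 5 \right)}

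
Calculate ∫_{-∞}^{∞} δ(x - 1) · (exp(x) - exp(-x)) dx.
2 \sinh{\left(1 \right)}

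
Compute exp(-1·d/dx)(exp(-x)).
e^{1 - x}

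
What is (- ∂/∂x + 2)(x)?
2 x - 1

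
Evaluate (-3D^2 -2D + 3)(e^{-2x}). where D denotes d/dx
- 5 e^{- 2 x}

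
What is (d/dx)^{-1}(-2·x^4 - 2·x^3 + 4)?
- \frac{2 x^{5}}{5} - \frac{x^{4}}{2} + 4 x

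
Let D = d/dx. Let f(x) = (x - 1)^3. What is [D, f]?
3 \left(x - 1\right)^{2}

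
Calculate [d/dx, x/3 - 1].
\frac{1}{3}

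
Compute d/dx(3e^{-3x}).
- 9 e^{- 3 x}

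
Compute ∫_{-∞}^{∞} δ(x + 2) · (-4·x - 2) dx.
6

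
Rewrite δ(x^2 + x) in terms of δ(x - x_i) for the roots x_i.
\frac{\delta(x + 1) + \delta(x)}{1}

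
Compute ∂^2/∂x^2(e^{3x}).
9 e^{3 x}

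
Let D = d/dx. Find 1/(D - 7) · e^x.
- \frac{e^{x}}{6}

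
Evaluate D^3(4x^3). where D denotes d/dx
24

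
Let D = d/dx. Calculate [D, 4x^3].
12 x^{2}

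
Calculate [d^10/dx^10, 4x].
40\frac{d^{9}}{dx^{9}}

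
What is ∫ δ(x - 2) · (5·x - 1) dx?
9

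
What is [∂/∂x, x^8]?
8 x^{7}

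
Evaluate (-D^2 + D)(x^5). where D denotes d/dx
5 x^{3} \left(x - 4\right)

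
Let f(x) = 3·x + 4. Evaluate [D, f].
3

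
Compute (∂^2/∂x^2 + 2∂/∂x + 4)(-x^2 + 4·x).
- 4 x^{2} + 12 x + 6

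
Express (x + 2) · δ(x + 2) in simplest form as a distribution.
0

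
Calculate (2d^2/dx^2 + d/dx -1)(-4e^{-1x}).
0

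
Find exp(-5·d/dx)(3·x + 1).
3 x - 14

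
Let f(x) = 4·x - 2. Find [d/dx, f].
4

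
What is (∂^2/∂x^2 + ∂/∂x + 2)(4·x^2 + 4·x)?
8 x^{2} + 16 x + 12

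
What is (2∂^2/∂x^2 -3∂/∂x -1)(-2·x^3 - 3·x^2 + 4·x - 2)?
2 x^{3} + 21 x^{2} - 10 x - 22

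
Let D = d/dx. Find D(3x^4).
12 x^{3}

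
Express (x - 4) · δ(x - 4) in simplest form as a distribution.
0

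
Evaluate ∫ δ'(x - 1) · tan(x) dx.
- \tan^{2}{\left(1 \right)} - 1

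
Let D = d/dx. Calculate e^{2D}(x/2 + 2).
\frac{x}{2} + 3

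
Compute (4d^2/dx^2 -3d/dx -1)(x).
- x - 3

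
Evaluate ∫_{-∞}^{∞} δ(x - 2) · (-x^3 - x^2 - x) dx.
-14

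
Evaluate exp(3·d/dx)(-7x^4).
- 7 x^{4} - 84 x^{3} - 378 x^{2} - 756 x - 567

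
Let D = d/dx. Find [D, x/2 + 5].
\frac{1}{2}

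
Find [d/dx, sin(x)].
\cos{\left(x \right)}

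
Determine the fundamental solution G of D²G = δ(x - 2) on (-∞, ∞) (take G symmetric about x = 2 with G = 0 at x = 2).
\frac{|x - 2|}{2}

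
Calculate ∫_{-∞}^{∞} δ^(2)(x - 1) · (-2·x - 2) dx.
0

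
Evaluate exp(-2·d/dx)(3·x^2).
3 x^{2} - 12 x + 12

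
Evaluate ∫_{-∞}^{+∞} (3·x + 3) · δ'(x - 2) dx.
-3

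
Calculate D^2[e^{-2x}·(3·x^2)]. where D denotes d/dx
6 \left(2 x^{2} - 4 x + 1\right) e^{- 2 x}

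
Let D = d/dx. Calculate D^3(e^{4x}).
64 e^{4 x}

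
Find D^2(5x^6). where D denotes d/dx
150 x^{4}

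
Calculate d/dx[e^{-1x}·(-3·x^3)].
3 x^{2} \left(x - 3\right) e^{- x}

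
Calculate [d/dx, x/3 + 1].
\frac{1}{3}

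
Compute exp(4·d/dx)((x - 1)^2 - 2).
x^{2} + 6 x + 7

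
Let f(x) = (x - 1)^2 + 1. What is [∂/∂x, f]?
2 x - 2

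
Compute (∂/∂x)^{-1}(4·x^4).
\frac{4 x^{5}}{5}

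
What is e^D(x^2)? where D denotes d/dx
x^{2} + 2 x + 1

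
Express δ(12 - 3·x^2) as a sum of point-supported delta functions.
\frac{\delta(x - 2) + \delta(x + 2)}{12}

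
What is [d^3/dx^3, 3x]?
9\frac{d^{2}}{dx^{2}}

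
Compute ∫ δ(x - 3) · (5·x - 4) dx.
11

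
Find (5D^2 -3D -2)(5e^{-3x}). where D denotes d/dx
260 e^{- 3 x}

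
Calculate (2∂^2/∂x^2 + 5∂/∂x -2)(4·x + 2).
16 - 8 x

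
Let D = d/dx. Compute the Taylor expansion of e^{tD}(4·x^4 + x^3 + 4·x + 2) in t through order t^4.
4 t^{4} + t^{3} \left(16 x + 1\right) + 3 t^{2} x \left(8 x + 1\right) + t \left(16 x^{3} + 3 x^{2} + 4\right) + 4 x^{4} + x^{3} + 4 x + 2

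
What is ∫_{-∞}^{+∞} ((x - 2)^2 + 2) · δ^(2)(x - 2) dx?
2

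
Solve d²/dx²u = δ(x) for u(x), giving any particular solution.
\frac{|x|}{2}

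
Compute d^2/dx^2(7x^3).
42 x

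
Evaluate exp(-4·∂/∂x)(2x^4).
2 x^{4} - 32 x^{3} + 192 x^{2} - 512 x + 512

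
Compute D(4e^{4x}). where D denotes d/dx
16 e^{4 x}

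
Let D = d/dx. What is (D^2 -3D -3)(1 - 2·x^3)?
6 x^{3} + 18 x^{2} - 12 x - 3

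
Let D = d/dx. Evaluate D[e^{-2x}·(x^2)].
2 x \left(1 - x\right) e^{- 2 x}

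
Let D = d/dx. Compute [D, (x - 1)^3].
3 \left(x - 1\right)^{2}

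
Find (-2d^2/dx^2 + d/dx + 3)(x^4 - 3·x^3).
x \left(3 x^{3} - 5 x^{2} - 33 x + 36\right)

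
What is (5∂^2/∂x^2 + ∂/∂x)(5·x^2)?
10 x + 50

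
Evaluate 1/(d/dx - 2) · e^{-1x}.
- \frac{e^{- x}}{3}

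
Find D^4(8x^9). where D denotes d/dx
24192 x^{5}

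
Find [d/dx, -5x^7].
- 35 x^{6}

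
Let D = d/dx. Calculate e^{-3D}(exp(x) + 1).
e^{x - 3} + 1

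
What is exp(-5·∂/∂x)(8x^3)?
8 x^{3} - 120 x^{2} + 600 x - 1000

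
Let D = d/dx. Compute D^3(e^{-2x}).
- 8 e^{- 2 x}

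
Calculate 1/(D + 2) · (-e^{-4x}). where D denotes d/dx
\frac{e^{- 4 x}}{2}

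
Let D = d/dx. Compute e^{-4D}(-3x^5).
- 3 x^{5} + 60 x^{4} - 480 x^{3} + 1920 x^{2} - 3840 x + 3072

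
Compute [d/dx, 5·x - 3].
5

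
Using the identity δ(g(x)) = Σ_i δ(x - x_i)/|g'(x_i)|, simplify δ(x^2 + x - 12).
\frac{\delta(x + 4) + \delta(x - 3)}{7}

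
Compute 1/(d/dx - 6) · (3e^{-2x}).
- \frac{3 e^{- 2 x}}{8}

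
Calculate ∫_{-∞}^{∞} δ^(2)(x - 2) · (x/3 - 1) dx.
0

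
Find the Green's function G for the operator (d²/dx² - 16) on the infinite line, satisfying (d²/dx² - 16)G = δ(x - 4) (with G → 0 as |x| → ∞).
-\frac{e^{-4|x - 4|}}{8}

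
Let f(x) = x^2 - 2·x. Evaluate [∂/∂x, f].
2 x - 2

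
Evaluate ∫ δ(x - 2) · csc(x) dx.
\csc{\left(2 \right)}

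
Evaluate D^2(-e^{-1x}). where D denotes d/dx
- e^{- x}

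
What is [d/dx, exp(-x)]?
- e^{- x}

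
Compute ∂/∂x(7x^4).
28 x^{3}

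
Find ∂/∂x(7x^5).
35 x^{4}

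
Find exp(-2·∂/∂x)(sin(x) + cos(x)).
\sqrt{2} \cos{\left(- x + \frac{\pi}{4} + 2 \right)}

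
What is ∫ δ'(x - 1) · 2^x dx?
- \log{\left(4 \right)}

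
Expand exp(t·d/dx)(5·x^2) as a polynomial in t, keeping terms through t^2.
5 t^{2} + 10 t x + 5 x^{2}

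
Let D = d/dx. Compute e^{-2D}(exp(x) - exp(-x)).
- e^{2 - x} + e^{x - 2}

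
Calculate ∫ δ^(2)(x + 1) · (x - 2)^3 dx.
-18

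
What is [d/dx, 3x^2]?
6 x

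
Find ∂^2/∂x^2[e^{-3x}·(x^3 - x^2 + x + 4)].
\left(9 x^{3} - 27 x^{2} + 27 x + 28\right) e^{- 3 x}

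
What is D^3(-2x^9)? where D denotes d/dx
- 1008 x^{6}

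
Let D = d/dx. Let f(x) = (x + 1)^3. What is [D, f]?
3 \left(x + 1\right)^{2}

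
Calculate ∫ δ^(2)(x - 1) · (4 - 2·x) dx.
0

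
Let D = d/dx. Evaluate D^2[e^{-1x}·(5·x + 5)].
5 \left(x - 1\right) e^{- x}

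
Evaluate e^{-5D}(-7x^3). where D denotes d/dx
- 7 x^{3} + 105 x^{2} - 525 x + 875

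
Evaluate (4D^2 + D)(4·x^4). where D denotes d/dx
16 x^{2} \left(x + 12\right)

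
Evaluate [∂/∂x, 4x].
4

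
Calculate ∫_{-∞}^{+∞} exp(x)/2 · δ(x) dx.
\frac{1}{2}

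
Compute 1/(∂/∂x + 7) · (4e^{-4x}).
\frac{4 e^{- 4 x}}{3}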